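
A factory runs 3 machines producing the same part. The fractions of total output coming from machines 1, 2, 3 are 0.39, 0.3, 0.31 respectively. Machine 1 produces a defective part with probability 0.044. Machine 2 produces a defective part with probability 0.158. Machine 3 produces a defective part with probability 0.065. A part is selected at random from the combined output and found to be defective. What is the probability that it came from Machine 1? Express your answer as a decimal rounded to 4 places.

Posterior probability ≈ 0.2026

Tabulate prior·likelihood by source: [1] prior 0.39, lik 0.044, product 0.01716; [2] prior 0.3, lik 0.158, product 0.04740; [3] prior 0.31, lik 0.065, product 0.02015.
Normalizing constant = 0.084710; the posterior for Machine 1 is its product over the sum, 0.01716/0.084710 = 0.2026.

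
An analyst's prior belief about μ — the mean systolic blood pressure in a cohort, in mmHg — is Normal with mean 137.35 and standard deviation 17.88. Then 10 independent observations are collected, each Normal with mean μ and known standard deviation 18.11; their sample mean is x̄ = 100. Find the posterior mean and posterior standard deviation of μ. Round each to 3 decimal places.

Posterior mean ≈ 103.475; posterior SD ≈ 5.454

With known σ, the Normal prior is conjugate. Weight on the data is w = (n/σ²)/(n/σ² + 1/τ₀²) = 0.0304904/(0.0304904+0.00312799) = 0.90696.
Posterior mean = w·x̄ + (1−w)·μ₀ = 0.90696·100 + 0.093044·137.35 = 103.475. Posterior variance = 1/(0.0304904+0.00312799) = 29.7456, so SD = 5.454.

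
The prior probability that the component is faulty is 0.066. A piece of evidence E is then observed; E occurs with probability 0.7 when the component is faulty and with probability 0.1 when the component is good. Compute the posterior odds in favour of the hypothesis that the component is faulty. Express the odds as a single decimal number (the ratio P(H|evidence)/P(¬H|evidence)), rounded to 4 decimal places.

Posterior odds ≈ 0.4946

Prior odds = 0.066/(1−0.066) = 0.070664. In log-odds, ln(0.070664) = -2.6498.
Add log likelihood ratio: ln(7.0000) = 1.9459.
Posterior log-odds = -0.70391, so posterior odds = exp(-0.70391) = 0.49465.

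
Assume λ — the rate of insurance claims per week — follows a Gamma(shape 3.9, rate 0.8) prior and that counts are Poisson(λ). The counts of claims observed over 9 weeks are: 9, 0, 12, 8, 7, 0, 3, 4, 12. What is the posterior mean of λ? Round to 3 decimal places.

The Poisson likelihood adds the total count to the shape and the number of exposure periods to the rate. Here ∑xᵢ = 55 and n = 9, so shape 3.9→58.9 and rate 0.8→9.8.
E[λ | data] = 58.9/9.8 = 6.010.

Posterior mean ≈ 6.010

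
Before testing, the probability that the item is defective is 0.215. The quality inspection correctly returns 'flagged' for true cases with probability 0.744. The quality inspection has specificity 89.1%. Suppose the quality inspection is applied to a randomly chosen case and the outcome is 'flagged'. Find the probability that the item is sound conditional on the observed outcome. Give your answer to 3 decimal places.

Write H for 'the item is defective'. Prior odds H:¬H = 0.215/0.785 = 0.27389. For the 'flagged' outcome, the likelihood ratio is 0.744/0.109 = 6.8257.
Posterior odds = 0.27389 × 6.8257 = 1.8695, so P(H|E) = 1.8695/(1+1.8695) = 0.652. Then P(¬H|E) = 1 − 0.652 = 0.348.

P(¬H | E) ≈ 0.348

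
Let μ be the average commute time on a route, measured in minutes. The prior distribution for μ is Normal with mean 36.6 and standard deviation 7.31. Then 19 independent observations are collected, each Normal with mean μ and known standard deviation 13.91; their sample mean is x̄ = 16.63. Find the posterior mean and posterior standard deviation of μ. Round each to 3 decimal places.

Posterior mean ≈ 19.827; posterior SD ≈ 2.925

With known σ, the Normal prior is conjugate. Weight on the data is w = (n/σ²)/(n/σ² + 1/τ₀²) = 0.0981973/(0.0981973+0.0187139) = 0.83993.
Posterior mean = w·x̄ + (1−w)·μ₀ = 0.83993·16.63 + 0.16007·36.6 = 19.827. Posterior variance = 1/(0.0981973+0.0187139) = 8.55350, so SD = 2.925.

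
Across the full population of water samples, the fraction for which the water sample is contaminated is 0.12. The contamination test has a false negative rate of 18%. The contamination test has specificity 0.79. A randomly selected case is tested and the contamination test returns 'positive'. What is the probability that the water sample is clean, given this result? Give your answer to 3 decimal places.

P(¬H | E) ≈ 0.653

Let H be the event that the water sample is contaminated. P(H) = 0.12, so P(¬H) = 0.88. With E the 'positive' result, P(E|H) = 0.82 and P(E|¬H) = 0.21.
P(E) = 0.82·0.12 + 0.21·0.88 = 0.098400 + 0.18480 = 0.28320.
By Bayes' theorem, P(H|E) = 0.098400 / 0.28320 = 0.347. Hence P(¬H|E) = 1 − 0.347 = 0.653.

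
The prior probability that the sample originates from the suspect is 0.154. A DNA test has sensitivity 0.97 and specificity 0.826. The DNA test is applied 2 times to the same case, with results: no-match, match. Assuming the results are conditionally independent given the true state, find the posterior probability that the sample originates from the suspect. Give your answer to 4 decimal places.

Let H be the event that the sample originates from the suspect; start with P(H) = 0.154. P('match'|H) = 0.97, P('match'|¬H) = 0.174.
Update on result 1 ('no-match'): P(H) ← 0.03·0.1540 / (0.03·0.1540 + 0.826·0.8460) = 0.0046200/0.70342 = 0.0066.
Update on result 2 ('match'): P(H) ← 0.97·0.0066 / (0.97·0.0066 + 0.174·0.9934) = 0.0063709/0.17923 = 0.0355.

Posterior P(H) ≈ 0.0355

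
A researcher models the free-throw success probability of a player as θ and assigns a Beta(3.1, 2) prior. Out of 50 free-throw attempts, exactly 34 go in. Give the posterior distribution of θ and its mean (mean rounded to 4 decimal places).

The binomial likelihood is conjugate to the Beta prior: with 34 successes and 16 failures, the posterior is Beta(3.1+34, 2+16) = Beta(37.1, 18).
E[θ | data] = 37.1/(37.1+18) = 0.6733.

Posterior: Beta(37.1, 18); mean ≈ 0.6733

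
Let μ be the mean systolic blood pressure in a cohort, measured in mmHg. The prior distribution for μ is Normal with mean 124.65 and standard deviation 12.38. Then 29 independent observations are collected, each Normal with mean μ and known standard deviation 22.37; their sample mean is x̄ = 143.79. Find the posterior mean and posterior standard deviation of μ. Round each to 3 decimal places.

With known σ, the Normal prior is conjugate. Weight on the data is w = (n/σ²)/(n/σ² + 1/τ₀²) = 0.0579517/(0.0579517+0.00652467) = 0.89881.
Posterior mean = w·x̄ + (1−w)·μ₀ = 0.89881·143.79 + 0.10119·124.65 = 141.853. Posterior variance = 1/(0.0579517+0.00652467) = 15.5096, so SD = 3.938.

Posterior mean ≈ 141.853; posterior SD ≈ 3.938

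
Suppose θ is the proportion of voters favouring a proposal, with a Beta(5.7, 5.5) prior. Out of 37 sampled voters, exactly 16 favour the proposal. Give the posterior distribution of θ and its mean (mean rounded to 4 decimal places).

Posterior: Beta(21.7, 26.5); mean ≈ 0.4502

Observing 16 successes and 21 failures updates Beta(5.7, 5.5) by adding the success and failure counts to the two shape parameters: α = 5.7+16 = 21.7, β = 5.5+21 = 26.5.
Posterior mean = α/(α+β) = 21.7/48.2 = 0.4502.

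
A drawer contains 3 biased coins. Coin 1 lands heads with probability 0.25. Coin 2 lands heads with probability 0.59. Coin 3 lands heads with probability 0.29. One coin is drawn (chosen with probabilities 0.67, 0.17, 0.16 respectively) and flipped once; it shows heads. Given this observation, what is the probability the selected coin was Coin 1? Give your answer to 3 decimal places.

P(heads|C1) = 0.25; P(heads|C2) = 0.59; P(heads|C3) = 0.29.
Prior × likelihood for each source: 0.67·0.25=0.1675, 0.17·0.59=0.1003, 0.16·0.29=0.04640. Summing gives P(heads) = 0.31420.
P(Coin 1 | heads) = 0.1675 / 0.31420 = 0.533.

Posterior probability ≈ 0.533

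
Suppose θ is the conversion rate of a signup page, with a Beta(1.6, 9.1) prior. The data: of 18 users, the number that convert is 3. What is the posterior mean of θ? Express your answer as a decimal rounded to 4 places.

Posterior mean ≈ 0.1603

Observing 3 successes and 15 failures updates Beta(1.6, 9.1) by adding the success and failure counts to the two shape parameters: α = 1.6+3 = 4.6, β = 9.1+15 = 24.1.
E[θ | data] = 4.6/(4.6+24.1) = 0.1603.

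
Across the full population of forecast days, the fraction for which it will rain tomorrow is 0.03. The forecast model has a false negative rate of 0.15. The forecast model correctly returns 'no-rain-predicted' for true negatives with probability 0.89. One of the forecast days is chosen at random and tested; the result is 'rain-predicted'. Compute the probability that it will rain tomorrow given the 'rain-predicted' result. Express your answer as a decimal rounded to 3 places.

P(H | E) ≈ 0.193

Write H for 'it will rain tomorrow'. Prior odds H:¬H = 0.03/0.97 = 0.030928. For the 'rain-predicted' outcome, the likelihood ratio is 0.85/0.11 = 7.7273.
Posterior odds = 0.030928 × 7.7273 = 0.23899, so P(H|E) = 0.23899/(1+0.23899) = 0.193.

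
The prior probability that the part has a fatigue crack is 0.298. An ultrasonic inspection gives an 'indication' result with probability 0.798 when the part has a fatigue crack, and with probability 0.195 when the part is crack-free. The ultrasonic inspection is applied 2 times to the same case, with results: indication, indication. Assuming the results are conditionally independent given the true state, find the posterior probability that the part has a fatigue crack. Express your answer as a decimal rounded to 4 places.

Posterior P(H) ≈ 0.8767

With H the event that the part has a fatigue crack, the joint likelihood of the observed sequence is P(data|H) = 0.798·0.798 = 0.63680 and P(data|¬H) = 0.195·0.195 = 0.038025.
Bayes: P(H|data) = 0.298·0.63680 / (0.298·0.63680 + 0.702·0.038025) = 0.18977/0.21646 = 0.8767.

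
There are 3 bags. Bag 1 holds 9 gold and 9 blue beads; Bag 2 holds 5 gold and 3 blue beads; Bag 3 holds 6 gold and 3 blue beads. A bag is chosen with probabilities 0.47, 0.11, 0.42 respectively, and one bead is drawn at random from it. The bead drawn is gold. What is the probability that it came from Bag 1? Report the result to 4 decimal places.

Tabulate prior·likelihood by source: [1] prior 0.47, lik 0.5, product 0.2350; [2] prior 0.11, lik 0.625, product 0.06875; [3] prior 0.42, lik 0.6667, product 0.2800.
Normalizing constant = 0.58375; the posterior for Bag 1 is its product over the sum, 0.2350/0.58375 = 0.4026.

Posterior probability ≈ 0.4026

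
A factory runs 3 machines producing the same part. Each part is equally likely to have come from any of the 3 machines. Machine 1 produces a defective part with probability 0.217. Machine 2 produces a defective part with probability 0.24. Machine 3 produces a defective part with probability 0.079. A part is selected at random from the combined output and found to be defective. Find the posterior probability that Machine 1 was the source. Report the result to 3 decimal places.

P(defective|M1) = 0.217; P(defective|M2) = 0.24; P(defective|M3) = 0.079.
Prior × likelihood for each source: 0.333333·0.217=0.07233, 0.333333·0.24=0.08000, 0.333333·0.079=0.02633. Summing gives P(defective) = 0.17867.
P(Machine 1 | defective) = 0.07233 / 0.17867 = 0.405.

Posterior probability ≈ 0.405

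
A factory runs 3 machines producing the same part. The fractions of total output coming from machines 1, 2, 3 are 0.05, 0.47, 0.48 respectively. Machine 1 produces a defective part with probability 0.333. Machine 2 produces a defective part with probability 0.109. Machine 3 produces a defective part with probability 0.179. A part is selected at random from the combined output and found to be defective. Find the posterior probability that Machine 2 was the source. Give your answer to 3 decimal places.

Posterior probability ≈ 0.333

P(defective|M1) = 0.333; P(defective|M2) = 0.109; P(defective|M3) = 0.179.
Prior × likelihood for each source: 0.05·0.333=0.01665, 0.47·0.109=0.05123, 0.48·0.179=0.08592. Summing gives P(defective) = 0.15380.
P(Machine 2 | defective) = 0.05123 / 0.15380 = 0.333.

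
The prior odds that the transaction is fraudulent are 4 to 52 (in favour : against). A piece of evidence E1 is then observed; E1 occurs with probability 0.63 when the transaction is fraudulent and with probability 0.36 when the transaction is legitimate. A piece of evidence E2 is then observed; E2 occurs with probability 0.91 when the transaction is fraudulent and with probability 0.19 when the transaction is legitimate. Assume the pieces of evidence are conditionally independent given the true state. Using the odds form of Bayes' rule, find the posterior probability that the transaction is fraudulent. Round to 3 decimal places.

Prior odds = 4/52 = 0.076923. In log-odds, ln(0.076923) = -2.5649.
Add log likelihood ratios: ln(1.7500) + ln(4.7895) = 2.1260.
Posterior log-odds = -0.43891, so posterior odds = exp(-0.43891) = 0.64474. Converting, P(H|E) = 0.64474/1.6447 = 0.392.

Posterior probability ≈ 0.392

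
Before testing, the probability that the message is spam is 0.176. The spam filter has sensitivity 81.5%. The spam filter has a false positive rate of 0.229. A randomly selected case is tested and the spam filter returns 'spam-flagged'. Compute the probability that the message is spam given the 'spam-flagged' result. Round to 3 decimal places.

Let H be the event that the message is spam. P(H) = 0.176, so P(¬H) = 0.824. With E the 'spam-flagged' result, P(E|H) = 0.815 and P(E|¬H) = 0.229.
P(E) = 0.815·0.176 + 0.229·0.824 = 0.14344 + 0.18870 = 0.33214.
By Bayes' theorem, P(H|E) = 0.14344 / 0.33214 = 0.432.

P(H | E) ≈ 0.432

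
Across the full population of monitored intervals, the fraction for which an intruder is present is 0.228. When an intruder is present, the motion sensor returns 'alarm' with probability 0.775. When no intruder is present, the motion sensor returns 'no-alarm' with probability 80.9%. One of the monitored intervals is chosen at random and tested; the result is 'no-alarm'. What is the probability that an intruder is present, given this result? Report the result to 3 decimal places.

Write H for 'an intruder is present'. Prior odds H:¬H = 0.228/0.772 = 0.29534. For the 'no-alarm' outcome, the likelihood ratio is 0.225/0.809 = 0.27812.
Posterior odds = 0.29534 × 0.27812 = 0.082139, so P(H|E) = 0.082139/(1+0.082139) = 0.076.

P(H | E) ≈ 0.076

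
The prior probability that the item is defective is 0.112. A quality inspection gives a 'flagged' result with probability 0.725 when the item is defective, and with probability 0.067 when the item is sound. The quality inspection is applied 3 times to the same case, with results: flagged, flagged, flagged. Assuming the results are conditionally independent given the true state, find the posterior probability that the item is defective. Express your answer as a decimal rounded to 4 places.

Posterior P(H) ≈ 0.9938

With H the event that the item is defective, the joint likelihood of the observed sequence is P(data|H) = 0.725·0.725·0.725 = 0.38108 and P(data|¬H) = 0.067·0.067·0.067 = 0.00030076.
Bayes: P(H|data) = 0.112·0.38108 / (0.112·0.38108 + 0.888·0.00030076) = 0.042681/0.042948 = 0.9938.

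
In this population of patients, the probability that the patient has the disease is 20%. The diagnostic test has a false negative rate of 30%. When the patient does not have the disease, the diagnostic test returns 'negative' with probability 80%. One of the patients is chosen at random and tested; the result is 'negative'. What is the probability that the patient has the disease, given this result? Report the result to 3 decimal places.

P(H | E) ≈ 0.086

Let H be the event that the patient has the disease. P(H) = 0.2, so P(¬H) = 0.8. With E the 'negative' result, P(E|H) = 0.3 and P(E|¬H) = 0.8.
P(E) = 0.3·0.2 + 0.8·0.8 = 0.060000 + 0.64000 = 0.70000.
By Bayes' theorem, P(H|E) = 0.060000 / 0.70000 = 0.086.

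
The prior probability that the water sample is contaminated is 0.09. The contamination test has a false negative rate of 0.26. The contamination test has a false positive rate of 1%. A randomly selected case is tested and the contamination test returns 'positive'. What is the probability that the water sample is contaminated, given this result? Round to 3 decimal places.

Write H for 'the water sample is contaminated'. Prior odds H:¬H = 0.09/0.91 = 0.098901. For the 'positive' outcome, the likelihood ratio is 0.74/0.01 = 74.000.
Posterior odds = 0.098901 × 74.000 = 7.3187, so P(H|E) = 7.3187/(1+7.3187) = 0.880.

P(H | E) ≈ 0.880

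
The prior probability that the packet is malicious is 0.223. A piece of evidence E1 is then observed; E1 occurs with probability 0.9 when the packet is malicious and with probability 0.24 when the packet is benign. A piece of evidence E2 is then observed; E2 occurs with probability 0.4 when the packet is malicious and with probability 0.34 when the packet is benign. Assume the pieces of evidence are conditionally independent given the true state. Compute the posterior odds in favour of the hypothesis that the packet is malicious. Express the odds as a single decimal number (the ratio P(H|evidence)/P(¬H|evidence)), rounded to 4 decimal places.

Posterior odds ≈ 1.2662

Prior odds = 0.223/(1−0.223) = 0.28700.
Likelihood ratio for E1 = 0.9/0.24 = 3.7500.
Likelihood ratio for E2 = 0.4/0.34 = 1.1765.
Posterior odds = prior odds × LR₁ × LR₂ = 1.2662.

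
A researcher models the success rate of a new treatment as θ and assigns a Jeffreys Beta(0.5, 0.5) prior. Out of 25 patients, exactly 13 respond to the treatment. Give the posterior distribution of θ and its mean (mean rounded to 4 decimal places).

The binomial likelihood is conjugate to the Beta prior: with 13 successes and 12 failures, the posterior is Beta(0.5+13, 0.5+12) = Beta(13.5, 12.5).
Posterior mean = α/(α+β) = 13.5/26 = 0.5192.

Posterior: Beta(13.5, 12.5); mean ≈ 0.5192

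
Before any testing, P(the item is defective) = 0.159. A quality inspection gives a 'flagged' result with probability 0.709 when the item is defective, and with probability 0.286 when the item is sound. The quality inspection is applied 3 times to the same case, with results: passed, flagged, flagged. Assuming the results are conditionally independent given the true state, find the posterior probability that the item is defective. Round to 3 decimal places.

Posterior P(H) ≈ 0.321

With H the event that the item is defective, the joint likelihood of the observed sequence is P(data|H) = 0.291·0.709·0.709 = 0.14628 and P(data|¬H) = 0.714·0.286·0.286 = 0.058402.
Bayes: P(H|data) = 0.159·0.14628 / (0.159·0.14628 + 0.841·0.058402) = 0.023259/0.072375 = 0.3214.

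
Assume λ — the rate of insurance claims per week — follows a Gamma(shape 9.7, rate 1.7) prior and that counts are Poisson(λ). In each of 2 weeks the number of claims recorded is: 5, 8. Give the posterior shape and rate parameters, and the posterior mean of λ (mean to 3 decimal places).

Posterior: Gamma(shape=22.7, rate=3.7); mean ≈ 6.135

The Poisson likelihood adds the total count to the shape and the number of exposure periods to the rate. Here ∑xᵢ = 13 and n = 2, so shape 9.7→22.7 and rate 1.7→3.7.
E[λ | data] = 22.7/3.7 = 6.135.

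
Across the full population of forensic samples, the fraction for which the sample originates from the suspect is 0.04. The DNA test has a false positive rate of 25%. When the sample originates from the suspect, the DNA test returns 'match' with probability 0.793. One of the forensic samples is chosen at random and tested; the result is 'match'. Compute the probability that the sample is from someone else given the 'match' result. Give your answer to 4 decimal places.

Write H for 'the sample originates from the suspect'. Prior odds H:¬H = 0.04/0.96 = 0.041667. For the 'match' outcome, the likelihood ratio is 0.793/0.25 = 3.1720.
Posterior odds = 0.041667 × 3.1720 = 0.13217, so P(H|E) = 0.13217/(1+0.13217) = 0.1167. Then P(¬H|E) = 1 − 0.1167 = 0.8833.

P(¬H | E) ≈ 0.8833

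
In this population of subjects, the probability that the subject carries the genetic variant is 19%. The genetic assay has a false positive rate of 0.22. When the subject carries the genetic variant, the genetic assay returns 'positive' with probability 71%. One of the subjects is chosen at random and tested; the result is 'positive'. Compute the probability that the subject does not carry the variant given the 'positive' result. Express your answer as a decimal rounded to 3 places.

P(¬H | E) ≈ 0.569

Let H be the event that the subject carries the genetic variant. P(H) = 0.19, so P(¬H) = 0.81. With E the 'positive' result, P(E|H) = 0.71 and P(E|¬H) = 0.22.
P(E) = 0.71·0.19 + 0.22·0.81 = 0.13490 + 0.17820 = 0.31310.
By Bayes' theorem, P(H|E) = 0.13490 / 0.31310 = 0.431. Hence P(¬H|E) = 1 − 0.431 = 0.569.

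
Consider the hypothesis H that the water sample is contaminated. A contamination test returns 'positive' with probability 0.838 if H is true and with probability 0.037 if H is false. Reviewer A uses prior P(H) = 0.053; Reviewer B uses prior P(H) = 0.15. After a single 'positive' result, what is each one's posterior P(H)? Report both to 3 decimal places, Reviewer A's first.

Reviewer A: 0.559; Reviewer B: 0.800

The likelihood ratio for a 'positive' result is 0.838/0.037 = 22.649.
Reviewer A: prior odds 0.053/0.947 = 0.055966; posterior odds 1.2676; posterior probability 0.559.
Reviewer B: prior odds 0.15/0.85 = 0.17647; posterior odds 3.9968; posterior probability 0.800.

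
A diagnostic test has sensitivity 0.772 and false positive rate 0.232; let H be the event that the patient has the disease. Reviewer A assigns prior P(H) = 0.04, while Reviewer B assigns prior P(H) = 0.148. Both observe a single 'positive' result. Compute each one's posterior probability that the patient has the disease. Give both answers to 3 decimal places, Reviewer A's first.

P('+'|H) = 0.772, P('+'|¬H) = 0.232.
Reviewer A: numerator 0.772·0.04 = 0.030880; evidence = 0.030880+0.232·0.96 = 0.25360; posterior = 0.122.
Reviewer B: numerator 0.772·0.148 = 0.11426; evidence = 0.11426+0.232·0.852 = 0.31192; posterior = 0.366.

Reviewer A: 0.122; Reviewer B: 0.366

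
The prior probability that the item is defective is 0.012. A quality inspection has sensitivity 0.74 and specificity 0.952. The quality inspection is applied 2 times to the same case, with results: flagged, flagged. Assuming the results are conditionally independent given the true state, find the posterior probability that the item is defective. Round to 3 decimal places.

Posterior P(H) ≈ 0.743

Let H be the event that the item is defective; start with P(H) = 0.012. P('flagged'|H) = 0.74, P('flagged'|¬H) = 0.048.
Update on result 1 ('flagged'): P(H) ← 0.74·0.0120 / (0.74·0.0120 + 0.048·0.9880) = 0.0088800/0.056304 = 0.1577.
Update on result 2 ('flagged'): P(H) ← 0.74·0.1577 / (0.74·0.1577 + 0.048·0.8423) = 0.11671/0.15714 = 0.7427.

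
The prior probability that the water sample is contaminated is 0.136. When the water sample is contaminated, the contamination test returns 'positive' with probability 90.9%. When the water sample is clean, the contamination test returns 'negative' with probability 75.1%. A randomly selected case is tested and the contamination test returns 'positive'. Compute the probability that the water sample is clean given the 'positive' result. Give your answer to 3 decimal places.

P(¬H | E) ≈ 0.635

Write H for 'the water sample is contaminated'. Prior odds H:¬H = 0.136/0.864 = 0.15741. For the 'positive' outcome, the likelihood ratio is 0.909/0.249 = 3.6506.
Posterior odds = 0.15741 × 3.6506 = 0.57463, so P(H|E) = 0.57463/(1+0.57463) = 0.365. Then P(¬H|E) = 1 − 0.365 = 0.635.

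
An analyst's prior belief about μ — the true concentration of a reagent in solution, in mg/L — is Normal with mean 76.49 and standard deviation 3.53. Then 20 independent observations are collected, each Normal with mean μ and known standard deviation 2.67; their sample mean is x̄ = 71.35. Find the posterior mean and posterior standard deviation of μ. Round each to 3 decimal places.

With known σ, the Normal prior is conjugate. Weight on the data is w = (n/σ²)/(n/σ² + 1/τ₀²) = 2.80548/(2.80548+0.0802510) = 0.97219.
Posterior mean = w·x̄ + (1−w)·μ₀ = 0.97219·71.35 + 0.027810·76.49 = 71.493. Posterior variance = 1/(2.80548+0.0802510) = 0.346532, so SD = 0.589.

Posterior mean ≈ 71.493; posterior SD ≈ 0.589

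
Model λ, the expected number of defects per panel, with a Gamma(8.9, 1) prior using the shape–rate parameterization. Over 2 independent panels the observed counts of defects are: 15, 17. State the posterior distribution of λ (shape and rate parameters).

The Poisson likelihood adds the total count to the shape and the number of exposure periods to the rate. Here ∑xᵢ = 32 and n = 2, so shape 8.9→40.9 and rate 1→3.

Posterior: Gamma(shape=40.9, rate=3)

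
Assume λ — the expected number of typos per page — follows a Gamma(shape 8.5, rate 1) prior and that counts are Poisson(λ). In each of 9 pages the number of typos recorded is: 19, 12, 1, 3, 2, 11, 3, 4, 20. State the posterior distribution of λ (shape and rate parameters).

Posterior: Gamma(shape=83.5, rate=10)

Total count ∑xᵢ = 75 over n = 9 pages.
Gamma is conjugate to the Poisson likelihood: posterior is Gamma(shape = 8.5+75 = 83.5, rate = 1+9 = 10).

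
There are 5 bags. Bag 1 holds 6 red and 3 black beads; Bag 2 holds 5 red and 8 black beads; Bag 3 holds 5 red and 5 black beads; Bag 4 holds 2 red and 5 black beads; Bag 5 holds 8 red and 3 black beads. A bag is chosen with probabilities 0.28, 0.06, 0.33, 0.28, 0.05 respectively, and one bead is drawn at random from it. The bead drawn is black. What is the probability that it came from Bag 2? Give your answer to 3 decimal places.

Posterior probability ≈ 0.073

Tabulate prior·likelihood by source: [1] prior 0.28, lik 0.3333, product 0.09333; [2] prior 0.06, lik 0.6154, product 0.03692; [3] prior 0.33, lik 0.5, product 0.1650; [4] prior 0.28, lik 0.7143, product 0.2000; [5] prior 0.05, lik 0.2727, product 0.01364.
Normalizing constant = 0.50889; the posterior for Bag 2 is its product over the sum, 0.03692/0.50889 = 0.073.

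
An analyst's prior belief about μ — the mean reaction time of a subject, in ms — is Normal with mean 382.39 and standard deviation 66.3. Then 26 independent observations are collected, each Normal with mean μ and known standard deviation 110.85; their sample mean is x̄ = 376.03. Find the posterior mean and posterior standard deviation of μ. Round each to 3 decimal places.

Prior precision 1/τ₀² = 1/66.3² = 0.00022750; data precision n/σ² = 26/110.85² = 0.00211593.
Posterior precision = 0.00022750 + 0.00211593 = 0.00234343, giving posterior SD = 1/√0.00234343 = 20.657.
Posterior mean = (0.00022750·382.39 + 0.00211593·376.03) / 0.00234343 = 376.647.

Posterior mean ≈ 376.647; posterior SD ≈ 20.657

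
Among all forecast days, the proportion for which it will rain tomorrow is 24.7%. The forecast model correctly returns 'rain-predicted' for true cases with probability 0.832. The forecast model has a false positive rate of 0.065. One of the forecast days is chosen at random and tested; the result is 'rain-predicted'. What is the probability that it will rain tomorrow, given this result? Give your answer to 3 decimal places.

P(H | E) ≈ 0.808

Write H for 'it will rain tomorrow'. Prior odds H:¬H = 0.247/0.753 = 0.32802. For the 'rain-predicted' outcome, the likelihood ratio is 0.832/0.065 = 12.800.
Posterior odds = 0.32802 × 12.800 = 4.1987, so P(H|E) = 4.1987/(1+4.1987) = 0.808.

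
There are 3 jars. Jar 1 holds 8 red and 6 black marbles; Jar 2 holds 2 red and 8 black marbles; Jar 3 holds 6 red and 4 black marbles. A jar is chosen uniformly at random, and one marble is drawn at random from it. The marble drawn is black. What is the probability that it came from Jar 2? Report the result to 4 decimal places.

P(black|Jar 1) = 0.4286; P(black|Jar 2) = 0.8; P(black|Jar 3) = 0.4.
Prior × likelihood for each source: 0.333333·0.4286=0.1429, 0.333333·0.8=0.2667, 0.333333·0.4=0.1333. Summing gives P(black) = 0.54286.
P(Jar 2 | black) = 0.2667 / 0.54286 = 0.4912.

Posterior probability ≈ 0.4912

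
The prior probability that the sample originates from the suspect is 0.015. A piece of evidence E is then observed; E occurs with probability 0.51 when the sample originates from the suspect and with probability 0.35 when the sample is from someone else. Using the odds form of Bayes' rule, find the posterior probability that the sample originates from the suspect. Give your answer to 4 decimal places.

Prior odds = 0.015/(1−0.015) = 0.015228.
Likelihood ratio for E = 0.51/0.35 = 1.4571.
Posterior odds = prior odds × LR = 0.022190.
Posterior probability = odds/(1+odds) = 0.022190/1.0222 = 0.0217.

Posterior probability ≈ 0.0217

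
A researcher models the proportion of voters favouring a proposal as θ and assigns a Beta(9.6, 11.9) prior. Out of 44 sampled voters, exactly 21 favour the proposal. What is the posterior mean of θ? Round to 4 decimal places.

Posterior mean ≈ 0.4672

Observing 21 successes and 23 failures updates Beta(9.6, 11.9) by adding the success and failure counts to the two shape parameters: α = 9.6+21 = 30.6, β = 11.9+23 = 34.9.
E[θ | data] = 30.6/(30.6+34.9) = 0.4672.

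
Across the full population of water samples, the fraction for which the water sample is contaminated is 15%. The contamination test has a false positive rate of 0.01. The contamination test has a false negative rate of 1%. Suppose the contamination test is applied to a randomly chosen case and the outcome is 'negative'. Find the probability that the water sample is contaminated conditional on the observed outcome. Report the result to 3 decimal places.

Write H for 'the water sample is contaminated'. Prior odds H:¬H = 0.15/0.85 = 0.17647. For the 'negative' outcome, the likelihood ratio is 0.01/0.99 = 0.010101.
Posterior odds = 0.17647 × 0.010101 = 0.0017825, so P(H|E) = 0.0017825/(1+0.0017825) = 0.002.

P(H | E) ≈ 0.002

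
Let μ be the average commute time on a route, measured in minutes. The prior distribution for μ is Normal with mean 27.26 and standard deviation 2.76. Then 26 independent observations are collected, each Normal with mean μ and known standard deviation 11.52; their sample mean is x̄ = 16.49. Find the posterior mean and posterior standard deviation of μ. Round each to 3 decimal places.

Posterior mean ≈ 20.811; posterior SD ≈ 1.748

With known σ, the Normal prior is conjugate. Weight on the data is w = (n/σ²)/(n/σ² + 1/τ₀²) = 0.195915/(0.195915+0.131275) = 0.59878.
Posterior mean = w·x̄ + (1−w)·μ₀ = 0.59878·16.49 + 0.40122·27.26 = 20.811. Posterior variance = 1/(0.195915+0.131275) = 3.05633, so SD = 1.748.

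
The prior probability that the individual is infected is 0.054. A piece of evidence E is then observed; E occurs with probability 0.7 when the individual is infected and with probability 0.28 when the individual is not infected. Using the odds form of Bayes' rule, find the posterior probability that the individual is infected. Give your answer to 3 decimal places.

Posterior probability ≈ 0.125

Prior odds = 0.054/(1−0.054) = 0.057082.
Likelihood ratio for E = 0.7/0.28 = 2.5000.
Posterior odds = prior odds × LR = 0.14271.
Posterior probability = odds/(1+odds) = 0.14271/1.1427 = 0.125.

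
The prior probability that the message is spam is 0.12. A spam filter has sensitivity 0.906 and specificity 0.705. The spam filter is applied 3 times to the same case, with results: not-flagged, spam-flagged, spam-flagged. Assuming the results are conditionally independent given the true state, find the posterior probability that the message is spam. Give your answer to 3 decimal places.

Posterior P(H) ≈ 0.146

With H the event that the message is spam, the joint likelihood of the observed sequence is P(data|H) = 0.094·0.906·0.906 = 0.077159 and P(data|¬H) = 0.705·0.295·0.295 = 0.061353.
Bayes: P(H|data) = 0.12·0.077159 / (0.12·0.077159 + 0.88·0.061353) = 0.0092590/0.063249 = 0.1464.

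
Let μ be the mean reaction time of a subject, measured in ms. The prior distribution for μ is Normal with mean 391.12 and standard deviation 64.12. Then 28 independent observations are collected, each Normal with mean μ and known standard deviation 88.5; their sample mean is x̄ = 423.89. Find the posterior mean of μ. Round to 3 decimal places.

Prior precision 1/τ₀² = 1/64.12² = 0.00024323; data precision n/σ² = 28/88.5² = 0.00357496.
Posterior precision = 0.00024323 + 0.00357496 = 0.00381819.
Posterior mean = (0.00024323·391.12 + 0.00357496·423.89) / 0.00381819 = 421.802.

Posterior mean ≈ 421.802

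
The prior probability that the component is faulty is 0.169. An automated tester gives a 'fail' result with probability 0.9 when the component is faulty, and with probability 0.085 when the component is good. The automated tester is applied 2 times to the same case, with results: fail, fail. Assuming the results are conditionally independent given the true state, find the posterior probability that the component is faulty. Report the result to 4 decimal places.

Let H be the event that the component is faulty; start with P(H) = 0.169. P('fail'|H) = 0.9, P('fail'|¬H) = 0.085.
Update on result 1 ('fail'): P(H) ← 0.9·0.1690 / (0.9·0.1690 + 0.085·0.8310) = 0.15210/0.22274 = 0.6829.
Update on result 2 ('fail'): P(H) ← 0.9·0.6829 / (0.9·0.6829 + 0.085·0.3171) = 0.61459/0.64154 = 0.9580.

Posterior P(H) ≈ 0.9580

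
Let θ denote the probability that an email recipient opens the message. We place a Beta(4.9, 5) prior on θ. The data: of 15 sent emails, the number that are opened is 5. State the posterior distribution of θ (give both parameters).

Posterior: Beta(9.9, 15)

The binomial likelihood is conjugate to the Beta prior: with 5 successes and 10 failures, the posterior is Beta(4.9+5, 5+10) = Beta(9.9, 15).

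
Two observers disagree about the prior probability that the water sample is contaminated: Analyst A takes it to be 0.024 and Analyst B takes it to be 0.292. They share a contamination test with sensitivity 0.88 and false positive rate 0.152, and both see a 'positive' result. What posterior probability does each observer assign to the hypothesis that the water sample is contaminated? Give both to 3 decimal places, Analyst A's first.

P('+'|H) = 0.88, P('+'|¬H) = 0.152.
Analyst A: numerator 0.88·0.024 = 0.021120; evidence = 0.021120+0.152·0.976 = 0.16947; posterior = 0.125.
Analyst B: numerator 0.88·0.292 = 0.25696; evidence = 0.25696+0.152·0.708 = 0.36458; posterior = 0.705.

Analyst A: 0.125; Analyst B: 0.705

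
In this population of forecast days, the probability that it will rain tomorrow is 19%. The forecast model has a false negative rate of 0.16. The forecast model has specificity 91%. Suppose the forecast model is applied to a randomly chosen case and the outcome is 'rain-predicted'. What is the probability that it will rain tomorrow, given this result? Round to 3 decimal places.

P(H | E) ≈ 0.686

Let H be the event that it will rain tomorrow. P(H) = 0.19, so P(¬H) = 0.81. With E the 'rain-predicted' result, P(E|H) = 0.84 and P(E|¬H) = 0.09.
P(E) = 0.84·0.19 + 0.09·0.81 = 0.15960 + 0.072900 = 0.23250.
By Bayes' theorem, P(H|E) = 0.15960 / 0.23250 = 0.686.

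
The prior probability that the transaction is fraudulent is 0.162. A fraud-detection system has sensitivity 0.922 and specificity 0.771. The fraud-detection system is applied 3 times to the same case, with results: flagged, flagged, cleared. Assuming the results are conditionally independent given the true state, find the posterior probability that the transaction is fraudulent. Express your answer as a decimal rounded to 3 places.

Posterior P(H) ≈ 0.241

Let H be the event that the transaction is fraudulent; start with P(H) = 0.162. P('flagged'|H) = 0.922, P('flagged'|¬H) = 0.229.
Update on result 1 ('flagged'): P(H) ← 0.922·0.1620 / (0.922·0.1620 + 0.229·0.8380) = 0.14936/0.34127 = 0.4377.
Update on result 2 ('flagged'): P(H) ← 0.922·0.4377 / (0.922·0.4377 + 0.229·0.5623) = 0.40354/0.53231 = 0.7581.
Update on result 3 ('cleared'): P(H) ← 0.078·0.7581 / (0.078·0.7581 + 0.771·0.2419) = 0.059131/0.24565 = 0.2407.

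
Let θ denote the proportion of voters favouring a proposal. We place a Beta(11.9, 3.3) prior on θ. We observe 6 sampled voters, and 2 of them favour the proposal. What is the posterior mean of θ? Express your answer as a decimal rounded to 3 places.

Posterior mean ≈ 0.656

Observing 2 successes and 4 failures updates Beta(11.9, 3.3) by adding the success and failure counts to the two shape parameters: α = 11.9+2 = 13.9, β = 3.3+4 = 7.3.
Posterior mean = α/(α+β) = 13.9/21.2 = 0.656.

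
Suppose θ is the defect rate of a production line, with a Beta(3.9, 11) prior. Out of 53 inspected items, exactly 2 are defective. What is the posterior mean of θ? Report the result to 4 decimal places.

Posterior mean ≈ 0.0869

The binomial likelihood is conjugate to the Beta prior: with 2 successes and 51 failures, the posterior is Beta(3.9+2, 11+51) = Beta(5.9, 62).
E[θ | data] = 5.9/(5.9+62) = 0.0869.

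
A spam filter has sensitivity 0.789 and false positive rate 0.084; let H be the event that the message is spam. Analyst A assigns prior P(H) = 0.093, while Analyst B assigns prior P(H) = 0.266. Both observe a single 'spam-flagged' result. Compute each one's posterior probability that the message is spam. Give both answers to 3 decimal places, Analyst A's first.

P('+'|H) = 0.789, P('+'|¬H) = 0.084.
Analyst A: numerator 0.789·0.093 = 0.073377; evidence = 0.073377+0.084·0.907 = 0.14957; posterior = 0.491.
Analyst B: numerator 0.789·0.266 = 0.20987; evidence = 0.20987+0.084·0.734 = 0.27153; posterior = 0.773.

Analyst A: 0.491; Analyst B: 0.773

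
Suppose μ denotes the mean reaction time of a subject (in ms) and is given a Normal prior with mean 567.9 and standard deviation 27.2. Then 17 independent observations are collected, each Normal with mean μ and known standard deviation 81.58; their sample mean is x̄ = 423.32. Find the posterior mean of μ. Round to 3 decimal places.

Prior precision 1/τ₀² = 1/27.2² = 0.00135164; data precision n/σ² = 17/81.58² = 0.00255436.
Posterior precision = 0.00135164 + 0.00255436 = 0.00390600.
Posterior mean = (0.00135164·567.9 + 0.00255436·423.32) / 0.00390600 = 473.351.

Posterior mean ≈ 473.351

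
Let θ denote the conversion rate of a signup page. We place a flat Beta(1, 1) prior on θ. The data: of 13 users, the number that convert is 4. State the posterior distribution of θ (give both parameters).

Posterior: Beta(5, 10)

Observing 4 successes and 9 failures updates Beta(1, 1) by adding the success and failure counts to the two shape parameters: α = 1+4 = 5, β = 1+9 = 10.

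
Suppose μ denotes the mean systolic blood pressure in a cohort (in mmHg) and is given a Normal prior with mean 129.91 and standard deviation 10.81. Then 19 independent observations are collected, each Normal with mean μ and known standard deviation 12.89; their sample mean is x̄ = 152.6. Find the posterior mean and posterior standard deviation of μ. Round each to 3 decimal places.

Posterior mean ≈ 151.020; posterior SD ≈ 2.852

With known σ, the Normal prior is conjugate. Weight on the data is w = (n/σ²)/(n/σ² + 1/τ₀²) = 0.114353/(0.114353+0.00855753) = 0.93038.
Posterior mean = w·x̄ + (1−w)·μ₀ = 0.93038·152.6 + 0.069624·129.91 = 151.020. Posterior variance = 1/(0.114353+0.00855753) = 8.13600, so SD = 2.852.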